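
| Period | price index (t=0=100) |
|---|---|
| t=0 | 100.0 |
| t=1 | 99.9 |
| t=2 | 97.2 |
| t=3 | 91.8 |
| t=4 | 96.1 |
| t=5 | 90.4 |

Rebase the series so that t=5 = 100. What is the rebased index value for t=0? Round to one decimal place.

110.6

Rebased(t=0) = 100.0 / 90.4 × 100 = 110.6195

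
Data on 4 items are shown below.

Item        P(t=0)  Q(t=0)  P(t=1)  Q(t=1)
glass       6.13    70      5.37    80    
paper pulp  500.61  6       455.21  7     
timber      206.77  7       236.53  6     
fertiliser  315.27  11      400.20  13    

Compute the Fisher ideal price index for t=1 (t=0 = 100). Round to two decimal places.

109.74

Laspeyres component (base-period weights):
ΣP(t=1)Q(t=0) = 5.37×70 + 455.21×6 + 236.53×7 + 400.20×11 = 375.9 + 2731.26 + 1655.71 + 4402.2 = 9165.07
ΣP(t=0)Q(t=0) = 6.13×70 + 500.61×6 + 206.77×7 + 315.27×11 = 429.1 + 3003.66 + 1447.39 + 3467.97 = 8348.12
L = 9165.07 / 8348.12 × 100 = 109.7860
Paasche component (current-period weights):
ΣP(t=1)Q(t=1) = 5.37×80 + 455.21×7 + 236.53×6 + 400.20×13 = 429.6 + 3186.47 + 1419.18 + 5202.6 = 10237.85
ΣP(t=0)Q(t=1) = 6.13×80 + 500.61×7 + 206.77×6 + 315.27×13 = 490.4 + 3504.27 + 1240.62 + 4098.51 = 9333.8
P = 10237.85 / 9333.8 × 100 = 109.6858
Fisher = √(L × P) = √(109.7860 × 109.6858) = 109.7359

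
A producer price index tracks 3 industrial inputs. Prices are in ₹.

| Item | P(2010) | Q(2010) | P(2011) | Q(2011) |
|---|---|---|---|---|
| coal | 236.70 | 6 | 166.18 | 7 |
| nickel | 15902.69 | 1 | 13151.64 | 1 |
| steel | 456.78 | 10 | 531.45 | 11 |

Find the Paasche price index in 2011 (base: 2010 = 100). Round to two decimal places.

89.27

Paasche price index uses current-period quantities as weights.
ΣP(2011)·Q(2011) = 166.18×7 + 13151.64×1 + 531.45×11 = 1163.26 + 13151.64 + 5845.95 = 20160.85
ΣP(2010)·Q(2011) = 236.70×7 + 15902.69×1 + 456.78×11 = 1656.9 + 15902.69 + 5024.58 = 22584.17
Index = 20160.85 / 22584.17 × 100 = 89.2698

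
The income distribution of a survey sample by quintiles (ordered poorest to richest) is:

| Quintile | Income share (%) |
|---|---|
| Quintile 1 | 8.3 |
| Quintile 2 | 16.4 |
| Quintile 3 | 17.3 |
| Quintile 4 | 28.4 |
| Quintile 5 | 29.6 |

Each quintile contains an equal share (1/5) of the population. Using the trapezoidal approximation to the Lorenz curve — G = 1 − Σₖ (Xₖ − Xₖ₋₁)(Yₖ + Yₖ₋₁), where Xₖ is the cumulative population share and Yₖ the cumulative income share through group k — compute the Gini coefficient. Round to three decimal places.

0.218

Cumulative income shares Yₖ: 0.0830, 0.2470, 0.4200, 0.7040, 1.0000
Σ (Xₖ−Xₖ₋₁)(Yₖ+Yₖ₋₁) = (1/5)(0.0830+0.0000) + (1/5)(0.2470+0.0830) + (1/5)(0.4200+0.2470) + (1/5)(0.7040+0.4200) + (1/5)(1.0000+0.7040)
  = 0.0166 + 0.0660 + 0.1334 + 0.2248 + 0.3408 = 0.7816
G = 1 − 0.7816 = 0.2184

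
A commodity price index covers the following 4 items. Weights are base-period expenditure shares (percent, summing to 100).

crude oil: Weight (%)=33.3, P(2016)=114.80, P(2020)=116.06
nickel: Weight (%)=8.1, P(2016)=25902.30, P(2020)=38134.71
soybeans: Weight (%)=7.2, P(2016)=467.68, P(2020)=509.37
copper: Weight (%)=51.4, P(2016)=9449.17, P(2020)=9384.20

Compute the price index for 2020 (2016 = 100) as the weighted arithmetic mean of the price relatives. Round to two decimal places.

104.48

crude oil: 33.3 × (116.06/114.80) = 33.3 × 1.010976 = 33.6655
nickel: 8.1 × (38134.71/25902.30) = 8.1 × 1.472252 = 11.9252
soybeans: 7.2 × (509.37/467.68) = 7.2 × 1.089142 = 7.8418
copper: 51.4 × (9384.20/9449.17) = 51.4 × 0.993124 = 51.0466
Index = Σ wᵢ·(p₁ᵢ/p₀ᵢ) = 33.6655 + 11.9252 + 7.8418 + 51.0466 = 104.4791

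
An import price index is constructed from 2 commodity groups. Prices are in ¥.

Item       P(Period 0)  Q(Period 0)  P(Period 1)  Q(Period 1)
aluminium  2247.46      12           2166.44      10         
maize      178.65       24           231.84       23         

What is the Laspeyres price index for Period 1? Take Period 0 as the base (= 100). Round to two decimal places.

Laspeyres price index uses base-period quantities as weights.
ΣP(Period 1)·Q(Period 0) = 2166.44×12 + 231.84×24 = 25997.28 + 5564.16 = 31561.44
ΣP(Period 0)·Q(Period 0) = 2247.46×12 + 178.65×24 = 26969.52 + 4287.6 = 31257.12
Index = 31561.44 / 31257.12 × 100 = 100.9736

100.97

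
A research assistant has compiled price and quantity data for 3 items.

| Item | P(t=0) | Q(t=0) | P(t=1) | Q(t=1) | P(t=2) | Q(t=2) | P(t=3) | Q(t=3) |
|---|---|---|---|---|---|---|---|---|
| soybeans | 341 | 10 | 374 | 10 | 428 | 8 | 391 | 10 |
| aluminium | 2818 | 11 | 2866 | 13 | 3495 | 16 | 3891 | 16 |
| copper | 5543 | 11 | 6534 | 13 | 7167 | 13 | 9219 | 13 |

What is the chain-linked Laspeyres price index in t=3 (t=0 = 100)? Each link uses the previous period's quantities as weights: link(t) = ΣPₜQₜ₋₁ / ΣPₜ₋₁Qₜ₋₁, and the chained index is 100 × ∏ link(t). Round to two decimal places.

154.78

Link t=0→t=1:
ΣP(t=1)Q(t=0) = 374×10 + 2866×11 + 6534×11 = 3740 + 31526 + 71874 = 107140
ΣP(t=0)Q(t=0) = 341×10 + 2818×11 + 5543×11 = 3410 + 30998 + 60973 = 95381
link = 107140/95381 = 1.123285
Link t=1→t=2:
ΣP(t=2)Q(t=1) = 428×10 + 3495×13 + 7167×13 = 4280 + 45435 + 93171 = 142886
ΣP(t=1)Q(t=1) = 374×10 + 2866×13 + 6534×13 = 3740 + 37258 + 84942 = 125940
link = 142886/125940 = 1.134556
Link t=2→t=3:
ΣP(t=3)Q(t=2) = 391×8 + 3891×16 + 9219×13 = 3128 + 62256 + 119847 = 185231
ΣP(t=2)Q(t=2) = 428×8 + 3495×16 + 7167×13 = 3424 + 55920 + 93171 = 152515
link = 185231/152515 = 1.214510
Chained index = 100 × 1.123285 × 1.134556 × 1.214510 = 154.7807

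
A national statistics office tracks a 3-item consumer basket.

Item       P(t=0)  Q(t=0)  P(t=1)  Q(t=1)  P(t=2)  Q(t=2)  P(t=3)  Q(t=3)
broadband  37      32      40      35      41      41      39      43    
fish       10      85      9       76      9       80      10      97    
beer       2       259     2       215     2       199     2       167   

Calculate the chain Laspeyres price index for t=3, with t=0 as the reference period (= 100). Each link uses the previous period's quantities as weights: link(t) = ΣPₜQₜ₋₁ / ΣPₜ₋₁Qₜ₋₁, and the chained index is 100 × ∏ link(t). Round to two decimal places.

Link t=0→t=1:
ΣP(t=1)Q(t=0) = 40×32 + 9×85 + 2×259 = 1280 + 765 + 518 = 2563
ΣP(t=0)Q(t=0) = 37×32 + 10×85 + 2×259 = 1184 + 850 + 518 = 2552
link = 2563/2552 = 1.004310
Link t=1→t=2:
ΣP(t=2)Q(t=1) = 41×35 + 9×76 + 2×215 = 1435 + 684 + 430 = 2549
ΣP(t=1)Q(t=1) = 40×35 + 9×76 + 2×215 = 1400 + 684 + 430 = 2514
link = 2549/2514 = 1.013922
Link t=2→t=3:
ΣP(t=3)Q(t=2) = 39×41 + 10×80 + 2×199 = 1599 + 800 + 398 = 2797
ΣP(t=2)Q(t=2) = 41×41 + 9×80 + 2×199 = 1681 + 720 + 398 = 2799
link = 2797/2799 = 0.999285
Chained index = 100 × 1.004310 × 1.013922 × 0.999285 = 101.7565

101.76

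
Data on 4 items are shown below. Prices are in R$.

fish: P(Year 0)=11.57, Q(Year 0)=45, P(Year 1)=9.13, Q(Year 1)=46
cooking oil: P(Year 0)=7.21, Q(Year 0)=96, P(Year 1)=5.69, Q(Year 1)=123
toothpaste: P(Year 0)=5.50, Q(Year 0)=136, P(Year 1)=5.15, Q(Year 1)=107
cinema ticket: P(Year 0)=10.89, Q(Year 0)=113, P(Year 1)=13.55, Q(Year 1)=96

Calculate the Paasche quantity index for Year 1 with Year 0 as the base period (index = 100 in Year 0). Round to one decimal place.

Paasche quantity index uses current-period prices as weights.
ΣP(Year 1)·Q(Year 1) = 9.13×46 + 5.69×123 + 5.15×107 + 13.55×96 = 419.98 + 699.87 + 551.05 + 1300.8 = 2971.7
ΣP(Year 1)·Q(Year 0) = 9.13×45 + 5.69×96 + 5.15×136 + 13.55×113 = 410.85 + 546.24 + 700.4 + 1531.15 = 3188.64
Index = 2971.7 / 3188.64 × 100 = 93.1965

93.2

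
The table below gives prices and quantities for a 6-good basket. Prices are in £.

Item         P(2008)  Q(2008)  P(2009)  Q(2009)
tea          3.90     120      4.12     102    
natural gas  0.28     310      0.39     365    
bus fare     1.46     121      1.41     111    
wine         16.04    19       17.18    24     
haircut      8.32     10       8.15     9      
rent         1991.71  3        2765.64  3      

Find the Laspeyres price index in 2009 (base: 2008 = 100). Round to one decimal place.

Laspeyres price index uses base-period quantities as weights.
ΣP(2009)·Q(2008) = 4.12×120 + 0.39×310 + 1.41×121 + 17.18×19 + 8.15×10 + 2765.64×3 = 494.4 + 120.9 + 170.61 + 326.42 + 81.5 + 8296.92 = 9490.75
ΣP(2008)·Q(2008) = 3.90×120 + 0.28×310 + 1.46×121 + 16.04×19 + 8.32×10 + 1991.71×3 = 468 + 86.8 + 176.66 + 304.76 + 83.2 + 5975.13 = 7094.55
Index = 9490.75 / 7094.55 × 100 = 133.7752

133.8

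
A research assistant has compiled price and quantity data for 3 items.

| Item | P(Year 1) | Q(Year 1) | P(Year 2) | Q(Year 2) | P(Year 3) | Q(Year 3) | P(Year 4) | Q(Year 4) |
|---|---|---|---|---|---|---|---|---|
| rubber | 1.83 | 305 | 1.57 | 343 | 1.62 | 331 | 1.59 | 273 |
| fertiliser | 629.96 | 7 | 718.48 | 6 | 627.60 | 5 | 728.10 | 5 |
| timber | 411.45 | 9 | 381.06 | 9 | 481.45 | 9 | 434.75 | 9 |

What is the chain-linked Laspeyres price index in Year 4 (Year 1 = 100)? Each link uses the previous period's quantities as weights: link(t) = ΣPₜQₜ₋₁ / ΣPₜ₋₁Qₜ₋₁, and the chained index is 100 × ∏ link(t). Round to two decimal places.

Link Year 1→Year 2:
ΣP(Year 2)Q(Year 1) = 1.57×305 + 718.48×7 + 381.06×9 = 478.85 + 5029.36 + 3429.54 = 8937.75
ΣP(Year 1)Q(Year 1) = 1.83×305 + 629.96×7 + 411.45×9 = 558.15 + 4409.72 + 3703.05 = 8670.92
link = 8937.75/8670.92 = 1.030773
Link Year 2→Year 3:
ΣP(Year 3)Q(Year 2) = 1.62×343 + 627.60×6 + 481.45×9 = 555.66 + 3765.6 + 4333.05 = 8654.31
ΣP(Year 2)Q(Year 2) = 1.57×343 + 718.48×6 + 381.06×9 = 538.51 + 4310.88 + 3429.54 = 8278.93
link = 8654.31/8278.93 = 1.045342
Link Year 3→Year 4:
ΣP(Year 4)Q(Year 3) = 1.59×331 + 728.10×5 + 434.75×9 = 526.29 + 3640.5 + 3912.75 = 8079.54
ΣP(Year 3)Q(Year 3) = 1.62×331 + 627.60×5 + 481.45×9 = 536.22 + 3138 + 4333.05 = 8007.27
link = 8079.54/8007.27 = 1.009026
Chained index = 100 × 1.030773 × 1.045342 × 1.009026 = 108.7235

108.72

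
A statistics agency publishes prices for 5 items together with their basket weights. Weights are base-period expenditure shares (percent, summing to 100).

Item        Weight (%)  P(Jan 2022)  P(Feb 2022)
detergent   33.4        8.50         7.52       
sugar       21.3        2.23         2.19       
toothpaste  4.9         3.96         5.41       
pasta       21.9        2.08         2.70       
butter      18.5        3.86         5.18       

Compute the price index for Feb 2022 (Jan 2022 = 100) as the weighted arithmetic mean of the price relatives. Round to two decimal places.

detergent: 33.4 × (7.52/8.50) = 33.4 × 0.884706 = 29.5492
sugar: 21.3 × (2.19/2.23) = 21.3 × 0.982063 = 20.9179
toothpaste: 4.9 × (5.41/3.96) = 4.9 × 1.366162 = 6.6942
pasta: 21.9 × (2.70/2.08) = 21.9 × 1.298077 = 28.4279
butter: 18.5 × (5.18/3.86) = 18.5 × 1.341969 = 24.8264
Index = Σ wᵢ·(p₁ᵢ/p₀ᵢ) = 29.5492 + 20.9179 + 6.6942 + 28.4279 + 24.8264 = 110.4156

110.42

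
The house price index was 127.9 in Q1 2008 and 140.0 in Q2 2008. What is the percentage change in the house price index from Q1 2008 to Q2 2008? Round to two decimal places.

Change = (140.0 − 127.9) / 127.9 × 100
       = 12.1 / 127.9 × 100 = 9.4605%

9.46%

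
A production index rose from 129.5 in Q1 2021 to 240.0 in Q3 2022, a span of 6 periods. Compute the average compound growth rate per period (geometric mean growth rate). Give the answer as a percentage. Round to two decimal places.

Growth factor = (240.0/129.5)^(1/6) = (1.853282)^(1/6) = 1.108299
Growth rate = 1.108299 − 1 = 0.108299 = 10.8299%

10.83%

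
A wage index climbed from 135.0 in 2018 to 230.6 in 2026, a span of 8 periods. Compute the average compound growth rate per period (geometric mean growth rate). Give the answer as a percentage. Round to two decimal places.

Growth factor = (230.6/135.0)^(1/8) = (1.708148)^(1/8) = 1.069217
Growth rate = 1.069217 − 1 = 0.069217 = 6.9217%

6.92%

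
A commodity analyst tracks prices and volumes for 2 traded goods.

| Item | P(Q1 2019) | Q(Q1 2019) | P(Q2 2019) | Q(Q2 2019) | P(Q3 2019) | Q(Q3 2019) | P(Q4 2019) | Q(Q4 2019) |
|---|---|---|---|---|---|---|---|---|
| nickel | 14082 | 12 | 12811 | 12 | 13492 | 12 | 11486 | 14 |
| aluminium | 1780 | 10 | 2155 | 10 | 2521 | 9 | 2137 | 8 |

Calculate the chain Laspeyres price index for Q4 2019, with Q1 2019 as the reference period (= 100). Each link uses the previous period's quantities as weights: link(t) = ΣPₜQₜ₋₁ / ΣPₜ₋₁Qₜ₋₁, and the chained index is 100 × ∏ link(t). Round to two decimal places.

85.24

Link Q1 2019→Q2 2019:
ΣP(Q2 2019)Q(Q1 2019) = 12811×12 + 2155×10 = 153732 + 21550 = 175282
ΣP(Q1 2019)Q(Q1 2019) = 14082×12 + 1780×10 = 168984 + 17800 = 186784
link = 175282/186784 = 0.938421
Link Q2 2019→Q3 2019:
ΣP(Q3 2019)Q(Q2 2019) = 13492×12 + 2521×10 = 161904 + 25210 = 187114
ΣP(Q2 2019)Q(Q2 2019) = 12811×12 + 2155×10 = 153732 + 21550 = 175282
link = 187114/175282 = 1.067503
Link Q3 2019→Q4 2019:
ΣP(Q4 2019)Q(Q3 2019) = 11486×12 + 2137×9 = 137832 + 19233 = 157065
ΣP(Q3 2019)Q(Q3 2019) = 13492×12 + 2521×9 = 161904 + 22689 = 184593
link = 157065/184593 = 0.850872
Chained index = 100 × 0.938421 × 1.067503 × 0.850872 = 85.2375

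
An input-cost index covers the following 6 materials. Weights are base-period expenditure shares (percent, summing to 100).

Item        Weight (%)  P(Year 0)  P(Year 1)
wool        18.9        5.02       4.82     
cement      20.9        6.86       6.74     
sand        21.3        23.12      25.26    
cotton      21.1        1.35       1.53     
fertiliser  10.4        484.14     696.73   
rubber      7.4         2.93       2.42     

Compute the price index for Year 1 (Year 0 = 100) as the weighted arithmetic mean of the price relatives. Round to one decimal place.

wool: 18.9 × (4.82/5.02) = 18.9 × 0.960159 = 18.1470
cement: 20.9 × (6.74/6.86) = 20.9 × 0.982507 = 20.5344
sand: 21.3 × (25.26/23.12) = 21.3 × 1.092561 = 23.2715
cotton: 21.1 × (1.53/1.35) = 21.1 × 1.133333 = 23.9133
fertiliser: 10.4 × (696.73/484.14) = 10.4 × 1.439109 = 14.9667
rubber: 7.4 × (2.42/2.93) = 7.4 × 0.825939 = 6.1119
Index = Σ wᵢ·(p₁ᵢ/p₀ᵢ) = 18.1470 + 20.5344 + 23.2715 + 23.9133 + 14.9667 + 6.1119 = 106.9450

106.9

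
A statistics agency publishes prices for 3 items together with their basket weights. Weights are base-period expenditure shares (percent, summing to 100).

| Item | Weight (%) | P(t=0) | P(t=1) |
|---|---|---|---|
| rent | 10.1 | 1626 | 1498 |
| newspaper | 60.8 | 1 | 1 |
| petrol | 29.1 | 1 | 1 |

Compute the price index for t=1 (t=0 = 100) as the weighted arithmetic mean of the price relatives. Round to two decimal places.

99.20

rent: 10.1 × (1498/1626) = 10.1 × 0.921279 = 9.3049
newspaper: 60.8 × (1/1) = 60.8 × 1.000000 = 60.8000
petrol: 29.1 × (1/1) = 29.1 × 1.000000 = 29.1000
Index = Σ wᵢ·(p₁ᵢ/p₀ᵢ) = 9.3049 + 60.8000 + 29.1000 = 99.2049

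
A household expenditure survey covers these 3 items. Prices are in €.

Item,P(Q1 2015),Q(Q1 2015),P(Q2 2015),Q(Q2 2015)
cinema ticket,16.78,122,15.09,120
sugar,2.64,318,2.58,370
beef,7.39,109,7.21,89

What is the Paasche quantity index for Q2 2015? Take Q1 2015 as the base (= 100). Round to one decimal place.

98.8

Paasche quantity index uses current-period prices as weights.
ΣP(Q2 2015)·Q(Q2 2015) = 15.09×120 + 2.58×370 + 7.21×89 = 1810.8 + 954.6 + 641.69 = 3407.09
ΣP(Q2 2015)·Q(Q1 2015) = 15.09×122 + 2.58×318 + 7.21×109 = 1840.98 + 820.44 + 785.89 = 3447.31
Index = 3407.09 / 3447.31 × 100 = 98.8333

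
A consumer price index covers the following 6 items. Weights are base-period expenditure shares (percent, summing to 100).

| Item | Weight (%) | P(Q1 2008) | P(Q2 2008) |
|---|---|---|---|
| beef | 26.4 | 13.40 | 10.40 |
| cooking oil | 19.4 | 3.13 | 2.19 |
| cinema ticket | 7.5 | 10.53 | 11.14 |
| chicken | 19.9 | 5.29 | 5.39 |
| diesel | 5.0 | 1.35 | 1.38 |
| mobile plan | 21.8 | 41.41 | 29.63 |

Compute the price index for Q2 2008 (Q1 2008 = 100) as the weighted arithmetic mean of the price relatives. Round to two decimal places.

82.98

beef: 26.4 × (10.40/13.40) = 26.4 × 0.776119 = 20.4896
cooking oil: 19.4 × (2.19/3.13) = 19.4 × 0.699681 = 13.5738
cinema ticket: 7.5 × (11.14/10.53) = 7.5 × 1.057930 = 7.9345
chicken: 19.9 × (5.39/5.29) = 19.9 × 1.018904 = 20.2762
diesel: 5.0 × (1.38/1.35) = 5.0 × 1.022222 = 5.1111
mobile plan: 21.8 × (29.63/41.41) = 21.8 × 0.715528 = 15.5985
Index = Σ wᵢ·(p₁ᵢ/p₀ᵢ) = 20.4896 + 13.5738 + 7.9345 + 20.2762 + 5.1111 + 15.5985 = 82.9836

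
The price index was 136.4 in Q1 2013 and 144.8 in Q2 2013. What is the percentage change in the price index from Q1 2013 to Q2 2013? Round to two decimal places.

Change = (144.8 − 136.4) / 136.4 × 100
       = 8.4 / 136.4 × 100 = 6.1584%

6.16%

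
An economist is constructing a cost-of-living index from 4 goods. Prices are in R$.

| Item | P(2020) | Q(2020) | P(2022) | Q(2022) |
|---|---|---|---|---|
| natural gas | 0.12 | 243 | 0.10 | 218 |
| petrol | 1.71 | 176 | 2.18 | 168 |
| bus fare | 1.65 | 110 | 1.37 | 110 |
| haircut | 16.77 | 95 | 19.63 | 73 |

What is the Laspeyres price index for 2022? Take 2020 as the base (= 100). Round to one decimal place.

115.1

Laspeyres price index uses base-period quantities as weights.
ΣP(2022)·Q(2020) = 0.10×243 + 2.18×176 + 1.37×110 + 19.63×95 = 24.3 + 383.68 + 150.7 + 1864.85 = 2423.53
ΣP(2020)·Q(2020) = 0.12×243 + 1.71×176 + 1.65×110 + 16.77×95 = 29.16 + 300.96 + 181.5 + 1593.15 = 2104.77
Index = 2423.53 / 2104.77 × 100 = 115.1446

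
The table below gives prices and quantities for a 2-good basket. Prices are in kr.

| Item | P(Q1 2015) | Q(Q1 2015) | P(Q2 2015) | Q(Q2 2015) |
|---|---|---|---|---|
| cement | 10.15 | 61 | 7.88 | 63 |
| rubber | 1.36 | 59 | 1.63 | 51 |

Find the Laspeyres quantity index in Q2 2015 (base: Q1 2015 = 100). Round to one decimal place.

101.3

Laspeyres quantity index uses base-period prices as weights.
ΣP(Q1 2015)·Q(Q2 2015) = 10.15×63 + 1.36×51 = 639.45 + 69.36 = 708.81
ΣP(Q1 2015)·Q(Q1 2015) = 10.15×61 + 1.36×59 = 619.15 + 80.24 = 699.39
Index = 708.81 / 699.39 × 100 = 101.3469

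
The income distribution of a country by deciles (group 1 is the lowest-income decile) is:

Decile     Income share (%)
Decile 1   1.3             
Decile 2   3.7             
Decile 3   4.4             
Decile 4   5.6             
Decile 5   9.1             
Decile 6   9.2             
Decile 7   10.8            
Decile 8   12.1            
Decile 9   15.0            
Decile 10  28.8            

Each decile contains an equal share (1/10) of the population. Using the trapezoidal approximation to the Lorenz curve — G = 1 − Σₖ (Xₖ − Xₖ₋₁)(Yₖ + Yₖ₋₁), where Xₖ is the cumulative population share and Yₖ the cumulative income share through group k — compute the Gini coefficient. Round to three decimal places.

Cumulative income shares Yₖ: 0.0130, 0.0500, 0.0940, 0.1500, 0.2410, 0.3330, 0.4410, 0.5620, 0.7120, 1.0000
Σ (Xₖ−Xₖ₋₁)(Yₖ+Yₖ₋₁) = (1/10)(0.0130+0.0000) + (1/10)(0.0500+0.0130) + (1/10)(0.0940+0.0500) + (1/10)(0.1500+0.0940) + (1/10)(0.2410+0.1500) + (1/10)(0.3330+0.2410) + (1/10)(0.4410+0.3330) + (1/10)(0.5620+0.4410) + (1/10)(0.7120+0.5620) + (1/10)(1.0000+0.7120)
  = 0.0013 + 0.0063 + 0.0144 + 0.0244 + 0.0391 + 0.0574 + 0.0774 + 0.1003 + 0.1274 + 0.1712 = 0.6192
G = 1 − 0.6192 = 0.3808

0.381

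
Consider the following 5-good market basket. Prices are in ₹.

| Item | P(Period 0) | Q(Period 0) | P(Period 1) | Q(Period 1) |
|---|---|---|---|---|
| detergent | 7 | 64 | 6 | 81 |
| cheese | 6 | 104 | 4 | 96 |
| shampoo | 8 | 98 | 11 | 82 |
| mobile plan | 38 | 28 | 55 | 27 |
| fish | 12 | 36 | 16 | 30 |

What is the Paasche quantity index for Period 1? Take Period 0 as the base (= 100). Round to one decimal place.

Paasche quantity index uses current-period prices as weights.
ΣP(Period 1)·Q(Period 1) = 6×81 + 4×96 + 11×82 + 55×27 + 16×30 = 486 + 384 + 902 + 1485 + 480 = 3737
ΣP(Period 1)·Q(Period 0) = 6×64 + 4×104 + 11×98 + 55×28 + 16×36 = 384 + 416 + 1078 + 1540 + 576 = 3994
Index = 3737 / 3994 × 100 = 93.5653

93.6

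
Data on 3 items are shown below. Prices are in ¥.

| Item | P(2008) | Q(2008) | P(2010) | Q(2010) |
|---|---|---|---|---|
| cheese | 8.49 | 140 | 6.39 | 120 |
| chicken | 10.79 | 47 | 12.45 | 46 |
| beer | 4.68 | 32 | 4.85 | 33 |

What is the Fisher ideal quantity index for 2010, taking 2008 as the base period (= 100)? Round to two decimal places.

91.09

Laspeyres component (base-period weights):
ΣP(2008)Q(2010) = 8.49×120 + 10.79×46 + 4.68×33 = 1018.8 + 496.34 + 154.44 = 1669.58
ΣP(2008)Q(2008) = 8.49×140 + 10.79×47 + 4.68×32 = 1188.6 + 507.13 + 149.76 = 1845.49
L = 1669.58 / 1845.49 × 100 = 90.4681
Paasche component (current-period weights):
ΣP(2010)Q(2010) = 6.39×120 + 12.45×46 + 4.85×33 = 766.8 + 572.7 + 160.05 = 1499.55
ΣP(2010)Q(2008) = 6.39×140 + 12.45×47 + 4.85×32 = 894.6 + 585.15 + 155.2 = 1634.95
P = 1499.55 / 1634.95 × 100 = 91.7184
Fisher = √(L × P) = √(90.4681 × 91.7184) = 91.0911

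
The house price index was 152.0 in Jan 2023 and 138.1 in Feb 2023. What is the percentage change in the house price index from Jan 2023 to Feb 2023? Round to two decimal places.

Change = (138.1 − 152.0) / 152.0 × 100
       = -13.9 / 152.0 × 100 = -9.1447%

-9.14%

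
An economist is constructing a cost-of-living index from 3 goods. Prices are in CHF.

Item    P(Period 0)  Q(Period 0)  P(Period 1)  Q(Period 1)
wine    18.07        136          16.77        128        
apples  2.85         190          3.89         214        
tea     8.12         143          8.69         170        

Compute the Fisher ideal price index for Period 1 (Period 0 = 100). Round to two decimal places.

103.01

Laspeyres component (base-period weights):
ΣP(Period 1)Q(Period 0) = 16.77×136 + 3.89×190 + 8.69×143 = 2280.72 + 739.1 + 1242.67 = 4262.49
ΣP(Period 0)Q(Period 0) = 18.07×136 + 2.85×190 + 8.12×143 = 2457.52 + 541.5 + 1161.16 = 4160.18
L = 4262.49 / 4160.18 × 100 = 102.4593
Paasche component (current-period weights):
ΣP(Period 1)Q(Period 1) = 16.77×128 + 3.89×214 + 8.69×170 = 2146.56 + 832.46 + 1477.3 = 4456.32
ΣP(Period 0)Q(Period 1) = 18.07×128 + 2.85×214 + 8.12×170 = 2312.96 + 609.9 + 1380.4 = 4303.26
P = 4456.32 / 4303.26 × 100 = 103.5568
Fisher = √(L × P) = √(102.4593 × 103.5568) = 103.0066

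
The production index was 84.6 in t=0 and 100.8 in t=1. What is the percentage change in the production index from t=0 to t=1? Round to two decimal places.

Change = (100.8 − 84.6) / 84.6 × 100
       = 16.2 / 84.6 × 100 = 19.1489%

19.15%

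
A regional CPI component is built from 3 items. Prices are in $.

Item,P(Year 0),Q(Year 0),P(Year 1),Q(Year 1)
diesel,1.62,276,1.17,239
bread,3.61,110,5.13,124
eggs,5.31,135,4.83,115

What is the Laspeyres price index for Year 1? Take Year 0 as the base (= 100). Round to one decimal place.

Laspeyres price index uses base-period quantities as weights.
ΣP(Year 1)·Q(Year 0) = 1.17×276 + 5.13×110 + 4.83×135 = 322.92 + 564.3 + 652.05 = 1539.27
ΣP(Year 0)·Q(Year 0) = 1.62×276 + 3.61×110 + 5.31×135 = 447.12 + 397.1 + 716.85 = 1561.07
Index = 1539.27 / 1561.07 × 100 = 98.6035

98.6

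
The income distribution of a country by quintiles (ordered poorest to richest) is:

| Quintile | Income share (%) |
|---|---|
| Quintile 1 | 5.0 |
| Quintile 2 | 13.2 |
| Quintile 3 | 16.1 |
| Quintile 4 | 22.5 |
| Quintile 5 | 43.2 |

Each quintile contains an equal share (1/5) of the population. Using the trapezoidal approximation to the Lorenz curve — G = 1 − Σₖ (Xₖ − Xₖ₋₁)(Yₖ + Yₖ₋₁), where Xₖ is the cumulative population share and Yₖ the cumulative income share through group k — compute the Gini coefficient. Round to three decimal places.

Cumulative income shares Yₖ: 0.0500, 0.1820, 0.3430, 0.5680, 1.0000
Σ (Xₖ−Xₖ₋₁)(Yₖ+Yₖ₋₁) = (1/5)(0.0500+0.0000) + (1/5)(0.1820+0.0500) + (1/5)(0.3430+0.1820) + (1/5)(0.5680+0.3430) + (1/5)(1.0000+0.5680)
  = 0.0100 + 0.0464 + 0.1050 + 0.1822 + 0.3136 = 0.6572
G = 1 − 0.6572 = 0.3428

0.343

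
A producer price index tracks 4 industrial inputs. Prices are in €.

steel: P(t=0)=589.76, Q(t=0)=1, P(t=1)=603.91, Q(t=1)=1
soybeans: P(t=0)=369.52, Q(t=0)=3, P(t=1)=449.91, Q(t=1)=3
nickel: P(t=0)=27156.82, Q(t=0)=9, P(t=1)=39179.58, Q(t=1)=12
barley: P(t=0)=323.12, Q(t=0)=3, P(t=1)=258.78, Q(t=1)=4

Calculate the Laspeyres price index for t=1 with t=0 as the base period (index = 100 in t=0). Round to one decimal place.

Laspeyres price index uses base-period quantities as weights.
ΣP(t=1)·Q(t=0) = 603.91×1 + 449.91×3 + 39179.58×9 + 258.78×3 = 603.91 + 1349.73 + 352616.22 + 776.34 = 355346.2
ΣP(t=0)·Q(t=0) = 589.76×1 + 369.52×3 + 27156.82×9 + 323.12×3 = 589.76 + 1108.56 + 244411.38 + 969.36 = 247079.06
Index = 355346.2 / 247079.06 × 100 = 143.8188

143.8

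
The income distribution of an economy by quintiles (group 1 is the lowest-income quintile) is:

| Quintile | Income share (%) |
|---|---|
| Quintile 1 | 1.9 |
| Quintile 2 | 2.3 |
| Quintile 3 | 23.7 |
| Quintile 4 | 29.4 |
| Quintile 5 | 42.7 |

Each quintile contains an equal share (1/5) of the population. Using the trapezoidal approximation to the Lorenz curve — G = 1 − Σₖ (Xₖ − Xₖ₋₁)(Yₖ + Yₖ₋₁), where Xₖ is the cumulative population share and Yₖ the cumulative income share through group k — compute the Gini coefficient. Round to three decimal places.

0.435

Cumulative income shares Yₖ: 0.0190, 0.0420, 0.2790, 0.5730, 1.0000
Σ (Xₖ−Xₖ₋₁)(Yₖ+Yₖ₋₁) = (1/5)(0.0190+0.0000) + (1/5)(0.0420+0.0190) + (1/5)(0.2790+0.0420) + (1/5)(0.5730+0.2790) + (1/5)(1.0000+0.5730)
  = 0.0038 + 0.0122 + 0.0642 + 0.1704 + 0.3146 = 0.5652
G = 1 − 0.5652 = 0.4348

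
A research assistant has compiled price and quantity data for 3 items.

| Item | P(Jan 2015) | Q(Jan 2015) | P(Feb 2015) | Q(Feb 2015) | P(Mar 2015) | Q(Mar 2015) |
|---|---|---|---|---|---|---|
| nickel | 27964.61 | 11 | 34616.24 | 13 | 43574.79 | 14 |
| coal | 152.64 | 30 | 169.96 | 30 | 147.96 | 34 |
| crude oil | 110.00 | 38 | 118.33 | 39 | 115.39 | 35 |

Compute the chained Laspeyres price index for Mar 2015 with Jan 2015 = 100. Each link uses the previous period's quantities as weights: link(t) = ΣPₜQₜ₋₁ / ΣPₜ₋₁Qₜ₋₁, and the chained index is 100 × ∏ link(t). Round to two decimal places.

154.44

Link Jan 2015→Feb 2015:
ΣP(Feb 2015)Q(Jan 2015) = 34616.24×11 + 169.96×30 + 118.33×38 = 380778.64 + 5098.8 + 4496.54 = 390373.98
ΣP(Jan 2015)Q(Jan 2015) = 27964.61×11 + 152.64×30 + 110.00×38 = 307610.71 + 4579.2 + 4180 = 316369.91
link = 390373.98/316369.91 = 1.233916
Link Feb 2015→Mar 2015:
ΣP(Mar 2015)Q(Feb 2015) = 43574.79×13 + 147.96×30 + 115.39×39 = 566472.27 + 4438.8 + 4500.21 = 575411.28
ΣP(Feb 2015)Q(Feb 2015) = 34616.24×13 + 169.96×30 + 118.33×39 = 450011.12 + 5098.8 + 4614.87 = 459724.79
link = 575411.28/459724.79 = 1.251643
Chained index = 100 × 1.233916 × 1.251643 = 154.4423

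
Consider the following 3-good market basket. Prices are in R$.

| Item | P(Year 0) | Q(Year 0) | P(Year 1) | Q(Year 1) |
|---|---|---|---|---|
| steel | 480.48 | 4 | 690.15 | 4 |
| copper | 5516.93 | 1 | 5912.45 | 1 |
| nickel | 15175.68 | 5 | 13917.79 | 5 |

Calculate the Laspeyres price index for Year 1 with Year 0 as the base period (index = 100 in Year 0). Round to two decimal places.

Laspeyres price index uses base-period quantities as weights.
ΣP(Year 1)·Q(Year 0) = 690.15×4 + 5912.45×1 + 13917.79×5 = 2760.6 + 5912.45 + 69588.95 = 78262
ΣP(Year 0)·Q(Year 0) = 480.48×4 + 5516.93×1 + 15175.68×5 = 1921.92 + 5516.93 + 75878.4 = 83317.25
Index = 78262 / 83317.25 × 100 = 93.9325

93.93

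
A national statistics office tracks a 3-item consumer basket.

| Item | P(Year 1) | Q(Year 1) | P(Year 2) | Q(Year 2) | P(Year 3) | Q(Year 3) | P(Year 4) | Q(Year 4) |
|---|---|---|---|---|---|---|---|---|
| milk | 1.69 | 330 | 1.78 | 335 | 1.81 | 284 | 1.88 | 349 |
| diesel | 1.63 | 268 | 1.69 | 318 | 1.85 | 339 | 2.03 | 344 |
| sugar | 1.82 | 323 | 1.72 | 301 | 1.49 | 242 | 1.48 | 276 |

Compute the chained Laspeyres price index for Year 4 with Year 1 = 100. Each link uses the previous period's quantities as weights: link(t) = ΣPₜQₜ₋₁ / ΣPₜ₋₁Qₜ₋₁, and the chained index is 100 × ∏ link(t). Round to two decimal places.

Link Year 1→Year 2:
ΣP(Year 2)Q(Year 1) = 1.78×330 + 1.69×268 + 1.72×323 = 587.4 + 452.92 + 555.56 = 1595.88
ΣP(Year 1)Q(Year 1) = 1.69×330 + 1.63×268 + 1.82×323 = 557.7 + 436.84 + 587.86 = 1582.4
link = 1595.88/1582.4 = 1.008519
Link Year 2→Year 3:
ΣP(Year 3)Q(Year 2) = 1.81×335 + 1.85×318 + 1.49×301 = 606.35 + 588.3 + 448.49 = 1643.14
ΣP(Year 2)Q(Year 2) = 1.78×335 + 1.69×318 + 1.72×301 = 596.3 + 537.42 + 517.72 = 1651.44
link = 1643.14/1651.44 = 0.994974
Link Year 3→Year 4:
ΣP(Year 4)Q(Year 3) = 1.88×284 + 2.03×339 + 1.48×242 = 533.92 + 688.17 + 358.16 = 1580.25
ΣP(Year 3)Q(Year 3) = 1.81×284 + 1.85×339 + 1.49×242 = 514.04 + 627.15 + 360.58 = 1501.77
link = 1580.25/1501.77 = 1.052258
Chained index = 100 × 1.008519 × 0.994974 × 1.052258 = 105.5889

105.59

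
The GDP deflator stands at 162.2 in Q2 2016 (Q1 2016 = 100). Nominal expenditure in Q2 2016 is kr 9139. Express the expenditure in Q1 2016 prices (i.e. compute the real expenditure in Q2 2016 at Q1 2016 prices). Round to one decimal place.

Real = Nominal ÷ (Index/100) = 9139 ÷ (162.2/100)
     = 9139 ÷ 1.622 = 5634.4020

5634.4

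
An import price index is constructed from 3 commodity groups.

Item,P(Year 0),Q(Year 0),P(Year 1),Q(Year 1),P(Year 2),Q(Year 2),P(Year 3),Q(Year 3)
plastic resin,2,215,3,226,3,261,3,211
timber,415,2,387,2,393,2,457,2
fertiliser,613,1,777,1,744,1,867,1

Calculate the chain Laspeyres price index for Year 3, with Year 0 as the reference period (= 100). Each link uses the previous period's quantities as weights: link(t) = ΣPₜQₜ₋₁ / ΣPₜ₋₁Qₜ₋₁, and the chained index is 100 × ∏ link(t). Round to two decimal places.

Link Year 0→Year 1:
ΣP(Year 1)Q(Year 0) = 3×215 + 387×2 + 777×1 = 645 + 774 + 777 = 2196
ΣP(Year 0)Q(Year 0) = 2×215 + 415×2 + 613×1 = 430 + 830 + 613 = 1873
link = 2196/1873 = 1.172451
Link Year 1→Year 2:
ΣP(Year 2)Q(Year 1) = 3×226 + 393×2 + 744×1 = 678 + 786 + 744 = 2208
ΣP(Year 1)Q(Year 1) = 3×226 + 387×2 + 777×1 = 678 + 774 + 777 = 2229
link = 2208/2229 = 0.990579
Link Year 2→Year 3:
ΣP(Year 3)Q(Year 2) = 3×261 + 457×2 + 867×1 = 783 + 914 + 867 = 2564
ΣP(Year 2)Q(Year 2) = 3×261 + 393×2 + 744×1 = 783 + 786 + 744 = 2313
link = 2564/2313 = 1.108517
Chained index = 100 × 1.172451 × 0.990579 × 1.108517 = 128.7437

128.74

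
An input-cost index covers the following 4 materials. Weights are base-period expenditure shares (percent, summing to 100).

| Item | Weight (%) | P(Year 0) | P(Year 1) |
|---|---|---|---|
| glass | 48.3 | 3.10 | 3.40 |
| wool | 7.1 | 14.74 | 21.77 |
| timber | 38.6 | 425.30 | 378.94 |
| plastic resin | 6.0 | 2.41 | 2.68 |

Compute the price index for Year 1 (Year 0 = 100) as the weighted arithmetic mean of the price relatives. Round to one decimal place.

glass: 48.3 × (3.40/3.10) = 48.3 × 1.096774 = 52.9742
wool: 7.1 × (21.77/14.74) = 7.1 × 1.476934 = 10.4862
timber: 38.6 × (378.94/425.30) = 38.6 × 0.890995 = 34.3924
plastic resin: 6.0 × (2.68/2.41) = 6.0 × 1.112033 = 6.6722
Index = Σ wᵢ·(p₁ᵢ/p₀ᵢ) = 52.9742 + 10.4862 + 34.3924 + 6.6722 = 104.5250

104.5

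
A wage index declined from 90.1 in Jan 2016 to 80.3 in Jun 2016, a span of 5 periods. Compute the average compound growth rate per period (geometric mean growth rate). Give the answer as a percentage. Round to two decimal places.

-2.28%

Growth factor = (80.3/90.1)^(1/5) = (0.891232)^(1/5) = 0.977233
Growth rate = 0.977233 − 1 = -0.022767 = -2.2767%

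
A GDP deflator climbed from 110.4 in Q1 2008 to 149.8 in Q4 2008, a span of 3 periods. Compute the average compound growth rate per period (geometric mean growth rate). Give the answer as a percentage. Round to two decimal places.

Growth factor = (149.8/110.4)^(1/3) = (1.356884)^(1/3) = 1.107085
Growth rate = 1.107085 − 1 = 0.107085 = 10.7085%

10.71%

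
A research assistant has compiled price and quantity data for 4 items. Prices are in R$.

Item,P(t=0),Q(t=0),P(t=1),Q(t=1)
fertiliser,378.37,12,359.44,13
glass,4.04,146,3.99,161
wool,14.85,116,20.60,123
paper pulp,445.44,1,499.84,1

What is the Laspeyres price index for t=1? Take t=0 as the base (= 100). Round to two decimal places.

106.67

Laspeyres price index uses base-period quantities as weights.
ΣP(t=1)·Q(t=0) = 359.44×12 + 3.99×146 + 20.60×116 + 499.84×1 = 4313.28 + 582.54 + 2389.6 + 499.84 = 7785.26
ΣP(t=0)·Q(t=0) = 378.37×12 + 4.04×146 + 14.85×116 + 445.44×1 = 4540.44 + 589.84 + 1722.6 + 445.44 = 7298.32
Index = 7785.26 / 7298.32 × 100 = 106.6719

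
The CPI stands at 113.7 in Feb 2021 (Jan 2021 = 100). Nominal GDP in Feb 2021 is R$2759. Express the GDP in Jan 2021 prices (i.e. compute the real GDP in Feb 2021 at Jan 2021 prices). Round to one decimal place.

Real = Nominal ÷ (Index/100) = 2759 ÷ (113.7/100)
     = 2759 ÷ 1.137 = 2426.5611

2426.6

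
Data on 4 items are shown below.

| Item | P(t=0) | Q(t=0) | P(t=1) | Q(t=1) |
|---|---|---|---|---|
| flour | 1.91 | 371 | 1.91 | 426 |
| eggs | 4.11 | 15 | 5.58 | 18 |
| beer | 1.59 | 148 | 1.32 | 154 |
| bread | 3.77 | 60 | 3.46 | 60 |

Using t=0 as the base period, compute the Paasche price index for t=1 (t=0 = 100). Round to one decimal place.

Paasche price index uses current-period quantities as weights.
ΣP(t=1)·Q(t=1) = 1.91×426 + 5.58×18 + 1.32×154 + 3.46×60 = 813.66 + 100.44 + 203.28 + 207.6 = 1324.98
ΣP(t=0)·Q(t=1) = 1.91×426 + 4.11×18 + 1.59×154 + 3.77×60 = 813.66 + 73.98 + 244.86 + 226.2 = 1358.7
Index = 1324.98 / 1358.7 × 100 = 97.5182

97.5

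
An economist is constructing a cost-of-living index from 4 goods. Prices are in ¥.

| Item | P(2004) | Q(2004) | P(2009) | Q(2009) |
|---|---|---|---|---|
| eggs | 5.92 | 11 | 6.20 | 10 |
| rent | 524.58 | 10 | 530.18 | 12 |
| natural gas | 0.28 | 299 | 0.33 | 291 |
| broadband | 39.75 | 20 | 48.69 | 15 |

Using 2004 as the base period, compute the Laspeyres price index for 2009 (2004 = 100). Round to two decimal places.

104.08

Laspeyres price index uses base-period quantities as weights.
ΣP(2009)·Q(2004) = 6.20×11 + 530.18×10 + 0.33×299 + 48.69×20 = 68.2 + 5301.8 + 98.67 + 973.8 = 6442.47
ΣP(2004)·Q(2004) = 5.92×11 + 524.58×10 + 0.28×299 + 39.75×20 = 65.12 + 5245.8 + 83.72 + 795 = 6189.64
Index = 6442.47 / 6189.64 × 100 = 104.0847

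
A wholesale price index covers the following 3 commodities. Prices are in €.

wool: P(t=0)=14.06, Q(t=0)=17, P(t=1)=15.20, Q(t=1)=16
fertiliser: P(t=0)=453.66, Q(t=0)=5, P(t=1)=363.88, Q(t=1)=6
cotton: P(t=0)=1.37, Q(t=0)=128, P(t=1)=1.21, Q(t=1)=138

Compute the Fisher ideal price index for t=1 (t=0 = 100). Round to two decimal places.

82.96

Laspeyres component (base-period weights):
ΣP(t=1)Q(t=0) = 15.20×17 + 363.88×5 + 1.21×128 = 258.4 + 1819.4 + 154.88 = 2232.68
ΣP(t=0)Q(t=0) = 14.06×17 + 453.66×5 + 1.37×128 = 239.02 + 2268.3 + 175.36 = 2682.68
L = 2232.68 / 2682.68 × 100 = 83.2257
Paasche component (current-period weights):
ΣP(t=1)Q(t=1) = 15.20×16 + 363.88×6 + 1.21×138 = 243.2 + 2183.28 + 166.98 = 2593.46
ΣP(t=0)Q(t=1) = 14.06×16 + 453.66×6 + 1.37×138 = 224.96 + 2721.96 + 189.06 = 3135.98
P = 2593.46 / 3135.98 × 100 = 82.7001
Fisher = √(L × P) = √(83.2257 × 82.7001) = 82.9625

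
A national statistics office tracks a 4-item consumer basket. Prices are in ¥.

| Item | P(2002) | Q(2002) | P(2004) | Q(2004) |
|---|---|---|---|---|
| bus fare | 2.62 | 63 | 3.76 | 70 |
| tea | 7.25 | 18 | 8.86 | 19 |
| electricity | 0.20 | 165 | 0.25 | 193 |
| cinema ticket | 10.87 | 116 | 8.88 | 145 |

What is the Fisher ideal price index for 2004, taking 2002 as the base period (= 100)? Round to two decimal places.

91.82

Laspeyres component (base-period weights):
ΣP(2004)Q(2002) = 3.76×63 + 8.86×18 + 0.25×165 + 8.88×116 = 236.88 + 159.48 + 41.25 + 1030.08 = 1467.69
ΣP(2002)Q(2002) = 2.62×63 + 7.25×18 + 0.20×165 + 10.87×116 = 165.06 + 130.5 + 33 + 1260.92 = 1589.48
L = 1467.69 / 1589.48 × 100 = 92.3377
Paasche component (current-period weights):
ΣP(2004)Q(2004) = 3.76×70 + 8.86×19 + 0.25×193 + 8.88×145 = 263.2 + 168.34 + 48.25 + 1287.6 = 1767.39
ΣP(2002)Q(2004) = 2.62×70 + 7.25×19 + 0.20×193 + 10.87×145 = 183.4 + 137.75 + 38.6 + 1576.15 = 1935.9
P = 1767.39 / 1935.9 × 100 = 91.2955
Fisher = √(L × P) = √(92.3377 × 91.2955) = 91.8152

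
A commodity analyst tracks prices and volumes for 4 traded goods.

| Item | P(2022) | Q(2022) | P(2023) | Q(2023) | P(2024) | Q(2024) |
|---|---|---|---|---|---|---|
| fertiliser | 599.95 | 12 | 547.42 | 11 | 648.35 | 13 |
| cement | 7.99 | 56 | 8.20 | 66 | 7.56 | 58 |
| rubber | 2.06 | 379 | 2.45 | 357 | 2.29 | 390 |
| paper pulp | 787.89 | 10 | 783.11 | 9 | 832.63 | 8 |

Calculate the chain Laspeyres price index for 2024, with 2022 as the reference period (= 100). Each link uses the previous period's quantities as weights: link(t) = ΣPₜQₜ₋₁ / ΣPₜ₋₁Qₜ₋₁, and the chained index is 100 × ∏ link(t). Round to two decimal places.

106.56

Link 2022→2023:
ΣP(2023)Q(2022) = 547.42×12 + 8.20×56 + 2.45×379 + 783.11×10 = 6569.04 + 459.2 + 928.55 + 7831.1 = 15787.89
ΣP(2022)Q(2022) = 599.95×12 + 7.99×56 + 2.06×379 + 787.89×10 = 7199.4 + 447.44 + 780.74 + 7878.9 = 16306.48
link = 15787.89/16306.48 = 0.968197
Link 2023→2024:
ΣP(2024)Q(2023) = 648.35×11 + 7.56×66 + 2.29×357 + 832.63×9 = 7131.85 + 498.96 + 817.53 + 7493.67 = 15942.01
ΣP(2023)Q(2023) = 547.42×11 + 8.20×66 + 2.45×357 + 783.11×9 = 6021.62 + 541.2 + 874.65 + 7047.99 = 14485.46
link = 15942.01/14485.46 = 1.100553
Chained index = 100 × 0.968197 × 1.100553 = 106.5552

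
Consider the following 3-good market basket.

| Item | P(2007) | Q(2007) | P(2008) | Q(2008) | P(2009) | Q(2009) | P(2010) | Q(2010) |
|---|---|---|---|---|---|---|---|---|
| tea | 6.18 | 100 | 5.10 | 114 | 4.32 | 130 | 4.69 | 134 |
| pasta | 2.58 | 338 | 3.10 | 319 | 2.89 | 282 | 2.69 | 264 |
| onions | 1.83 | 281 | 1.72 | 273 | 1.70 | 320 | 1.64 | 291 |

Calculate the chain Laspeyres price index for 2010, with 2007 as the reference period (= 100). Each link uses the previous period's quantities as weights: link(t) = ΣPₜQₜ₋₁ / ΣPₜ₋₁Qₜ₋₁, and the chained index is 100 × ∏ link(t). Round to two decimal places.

92.44

Link 2007→2008:
ΣP(2008)Q(2007) = 5.10×100 + 3.10×338 + 1.72×281 = 510 + 1047.8 + 483.32 = 2041.12
ΣP(2007)Q(2007) = 6.18×100 + 2.58×338 + 1.83×281 = 618 + 872.04 + 514.23 = 2004.27
link = 2041.12/2004.27 = 1.018386
Link 2008→2009:
ΣP(2009)Q(2008) = 4.32×114 + 2.89×319 + 1.70×273 = 492.48 + 921.91 + 464.1 = 1878.49
ΣP(2008)Q(2008) = 5.10×114 + 3.10×319 + 1.72×273 = 581.4 + 988.9 + 469.56 = 2039.86
link = 1878.49/2039.86 = 0.920892
Link 2009→2010:
ΣP(2010)Q(2009) = 4.69×130 + 2.69×282 + 1.64×320 = 609.7 + 758.58 + 524.8 = 1893.08
ΣP(2009)Q(2009) = 4.32×130 + 2.89×282 + 1.70×320 = 561.6 + 814.98 + 544 = 1920.58
link = 1893.08/1920.58 = 0.985681
Chained index = 100 × 1.018386 × 0.920892 × 0.985681 = 92.4395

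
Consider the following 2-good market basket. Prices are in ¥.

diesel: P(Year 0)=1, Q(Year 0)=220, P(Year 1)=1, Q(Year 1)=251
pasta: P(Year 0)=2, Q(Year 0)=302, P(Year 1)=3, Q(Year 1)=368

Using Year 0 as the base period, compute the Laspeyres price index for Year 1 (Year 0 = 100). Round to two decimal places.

Laspeyres price index uses base-period quantities as weights.
ΣP(Year 1)·Q(Year 0) = 1×220 + 3×302 = 220 + 906 = 1126
ΣP(Year 0)·Q(Year 0) = 1×220 + 2×302 = 220 + 604 = 824
Index = 1126 / 824 × 100 = 136.6505

136.65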